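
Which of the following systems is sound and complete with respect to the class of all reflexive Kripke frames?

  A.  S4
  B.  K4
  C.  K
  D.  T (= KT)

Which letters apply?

D

(A) S4 is determined by the class of reflexive and transitive frames.
(B) K4 is determined by the class of transitive frames.
(C) K is determined by the class of arbitrary frames.
(D) T (= KT) is determined by exactly this class.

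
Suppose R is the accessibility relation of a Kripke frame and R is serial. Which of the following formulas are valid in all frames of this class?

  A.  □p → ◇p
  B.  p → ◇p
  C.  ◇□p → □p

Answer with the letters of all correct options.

(A) axiom D: valid iff R is serial. Every such R is serial — valid.
(B) p → ◇p is the dual of axiom T, which corresponds to reflexivity. Such an R need not be reflexive — not valid.
(C) the dual of axiom 5: valid iff R is euclidean. Such an R need not be euclidean — not valid.

A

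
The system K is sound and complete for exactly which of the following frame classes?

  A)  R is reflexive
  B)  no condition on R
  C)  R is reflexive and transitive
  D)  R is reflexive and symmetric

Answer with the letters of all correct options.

B

(A) this class determines T (= KT), not K.
(B) K is sound and complete for exactly this class.
(C) this class determines S4, not K.
(D) this class determines B (= KTB), not K.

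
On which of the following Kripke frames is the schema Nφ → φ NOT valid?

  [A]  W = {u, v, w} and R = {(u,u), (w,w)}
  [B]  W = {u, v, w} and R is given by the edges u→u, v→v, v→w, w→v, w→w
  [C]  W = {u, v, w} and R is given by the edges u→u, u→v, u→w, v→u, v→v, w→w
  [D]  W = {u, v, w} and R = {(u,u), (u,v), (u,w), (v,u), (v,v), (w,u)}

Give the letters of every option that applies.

A, D

The schema Nφ → φ is axiom T; it is valid on a frame iff R is reflexive.
(A) R is not reflexive (not v R v), so the schema fails here.
(B) R is reflexive (each world relates to itself), so the schema is valid here.
(C) R is reflexive (each world relates to itself), so the schema is valid here.
(D) R is not reflexive (not w R w), so the schema fails here.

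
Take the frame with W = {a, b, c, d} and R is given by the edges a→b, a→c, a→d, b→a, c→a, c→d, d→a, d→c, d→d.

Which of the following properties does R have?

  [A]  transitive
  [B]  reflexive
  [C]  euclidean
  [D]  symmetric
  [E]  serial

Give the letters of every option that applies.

(A) not transitive: a R b and b R a but not a R a.
(B) not reflexive: not a R a.
(C) not euclidean: a R b and a R c but not b R c.
(D) symmetric: every R-edge is matched by its reverse.
(E) serial: every world has an R-successor.

D, E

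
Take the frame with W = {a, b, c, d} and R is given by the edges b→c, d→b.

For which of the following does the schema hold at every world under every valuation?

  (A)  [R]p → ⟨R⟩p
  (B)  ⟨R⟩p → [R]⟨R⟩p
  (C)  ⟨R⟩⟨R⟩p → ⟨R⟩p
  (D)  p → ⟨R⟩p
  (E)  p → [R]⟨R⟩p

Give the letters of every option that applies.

none

R is not reflexive: not a R a.
R is not symmetric: b R c but not c R b.
R is not transitive: d R b and b R c but not d R c.
R is not euclidean: b R c and b R c but not c R c.
R is not serial: a has no R-successor.
(A) [R]p → ⟨R⟩p (axiom D) characterises the serial frames. R is not serial — not valid.
(B) axiom 5: valid iff R is euclidean. R is not euclidean — not valid.
(C) ⟨R⟩⟨R⟩p → ⟨R⟩p is the dual of axiom 4; it is valid on a frame exactly when R is transitive. R is not transitive, so not valid.
(D) the dual of axiom T: valid iff R is reflexive. R is not reflexive — not valid.
(E) p → [R]⟨R⟩p (axiom B) characterises the symmetric frames. R is not symmetric — not valid.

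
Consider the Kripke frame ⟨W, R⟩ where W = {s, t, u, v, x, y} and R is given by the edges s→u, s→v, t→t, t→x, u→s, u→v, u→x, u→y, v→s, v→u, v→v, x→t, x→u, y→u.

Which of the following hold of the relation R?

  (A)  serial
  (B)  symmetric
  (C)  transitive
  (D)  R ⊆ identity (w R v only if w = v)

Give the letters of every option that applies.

A, B

(A) serial: every world has an R-successor.
(B) symmetric: every R-edge is matched by its reverse.
(C) not transitive: s R u and u R s but not s R s.
(D) not ⊆ identity: s R u with s ≠ u.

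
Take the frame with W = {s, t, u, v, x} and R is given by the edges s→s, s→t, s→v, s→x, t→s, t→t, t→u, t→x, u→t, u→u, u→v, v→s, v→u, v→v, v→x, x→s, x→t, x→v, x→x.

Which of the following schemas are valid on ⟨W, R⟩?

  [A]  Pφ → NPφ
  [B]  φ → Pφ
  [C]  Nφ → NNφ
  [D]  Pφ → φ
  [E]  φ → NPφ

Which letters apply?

B, E

R is reflexive: each world relates to itself.
R is symmetric: every R-edge is matched by its reverse.
R is not transitive: s R t and t R u but not s R u.
R is not euclidean: s R t and s R v but not t R v.
R is not a subset of the identity: s R t with s ≠ t.
(A) Pφ → NPφ is axiom 5, which corresponds to the euclidean property. R is not euclidean — not valid.
(B) φ → Pφ is the dual of axiom T; it is valid on a frame exactly when R is reflexive. R is reflexive, so valid.
(C) axiom 4: valid iff R is transitive. R is not transitive — not valid.
(D) Pφ → φ is valid only on frames where every R-edge is a self-loop. Here R ⊄ identity — not valid.
(E) φ → NPφ (axiom B) characterises the symmetric frames. R is symmetric — valid.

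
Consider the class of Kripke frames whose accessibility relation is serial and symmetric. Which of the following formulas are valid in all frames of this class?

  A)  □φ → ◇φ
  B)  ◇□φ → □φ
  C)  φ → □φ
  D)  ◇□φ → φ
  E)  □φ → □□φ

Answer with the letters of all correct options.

(A) axiom D: valid iff R is serial. Every such R is serial — valid.
(B) ◇□φ → □φ (the dual of axiom 5) characterises the euclidean frames. Such an R need not be euclidean — not valid.
(C) φ → □φ is valid only on frames where every R-edge is a self-loop. Such an R need not be a subset of the identity — not valid.
(D) ◇□φ → φ is the dual of axiom B, which corresponds to symmetry. Every such R is symmetric — valid.
(E) axiom 4: valid iff R is transitive. Such an R need not be transitive — not valid.

A, D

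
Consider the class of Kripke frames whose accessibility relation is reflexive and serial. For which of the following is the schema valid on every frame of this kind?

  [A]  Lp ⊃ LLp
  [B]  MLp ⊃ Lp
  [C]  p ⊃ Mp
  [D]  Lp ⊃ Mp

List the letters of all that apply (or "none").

(A) axiom 4: valid iff R is transitive. Such an R need not be transitive — not valid.
(B) MLp ⊃ Lp is the dual of axiom 5; it is valid on a frame exactly when R is euclidean. Such an R need not be euclidean, so not valid.
(C) p ⊃ Mp is the dual of axiom T, which corresponds to reflexivity. Every such R is reflexive — valid.
(D) Lp ⊃ Mp (axiom D) characterises the serial frames. Every such R is serial — valid.

C, D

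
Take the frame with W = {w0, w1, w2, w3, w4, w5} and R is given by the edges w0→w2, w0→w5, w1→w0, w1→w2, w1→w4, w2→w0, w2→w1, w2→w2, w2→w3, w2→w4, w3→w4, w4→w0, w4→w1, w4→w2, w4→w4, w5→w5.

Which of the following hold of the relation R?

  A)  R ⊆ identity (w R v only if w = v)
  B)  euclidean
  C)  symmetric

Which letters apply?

none

(A) not ⊆ identity: w0 R w2 with w0 ≠ w2.
(B) not euclidean: w0 R w2 and w0 R w5 but not w2 R w5.
(C) not symmetric: w0 R w5 but not w5 R w0.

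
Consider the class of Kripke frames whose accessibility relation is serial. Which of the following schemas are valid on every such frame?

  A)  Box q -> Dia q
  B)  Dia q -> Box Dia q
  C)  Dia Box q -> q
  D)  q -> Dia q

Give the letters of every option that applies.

A

(A) Box q -> Dia q is axiom D, which corresponds to seriality. Every such R is serial — valid.
(B) Dia q -> Box Dia q is axiom 5, which corresponds to the euclidean property. Such an R need not be euclidean — not valid.
(C) Dia Box q -> q is the dual of axiom B; it is valid on a frame exactly when R is symmetric. Such an R need not be symmetric, so not valid.
(D) q -> Dia q (the dual of axiom T) characterises the reflexive frames. Such an R need not be reflexive — not valid.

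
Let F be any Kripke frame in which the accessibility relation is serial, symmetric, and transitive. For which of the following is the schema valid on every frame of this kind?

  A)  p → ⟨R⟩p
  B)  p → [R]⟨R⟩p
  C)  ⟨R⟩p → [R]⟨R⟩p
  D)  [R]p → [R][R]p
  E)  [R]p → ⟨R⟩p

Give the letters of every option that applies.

A, B, C, D, E

A serial symmetric transitive relation is reflexive (take any v with uRv; symmetry gives vRu and transitivity gives uRu), hence an equivalence relation.
(A) p → ⟨R⟩p (the dual of axiom T) characterises the reflexive frames. Every such R is reflexive — valid.
(B) p → [R]⟨R⟩p is axiom B; it is valid on a frame exactly when R is symmetric. Every such R is symmetric, so valid.
(C) ⟨R⟩p → [R]⟨R⟩p (axiom 5) characterises the euclidean frames. Every such R is euclidean — valid.
(D) [R]p → [R][R]p is axiom 4; it is valid on a frame exactly when R is transitive. Every such R is transitive, so valid.
(E) axiom D: valid iff R is serial. Every such R is serial — valid.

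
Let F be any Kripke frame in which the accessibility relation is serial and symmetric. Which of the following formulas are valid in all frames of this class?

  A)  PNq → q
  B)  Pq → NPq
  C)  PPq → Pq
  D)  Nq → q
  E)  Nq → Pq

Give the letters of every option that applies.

A, E

(A) PNq → q is the dual of axiom B; it is valid on a frame exactly when R is symmetric. Every such R is symmetric, so valid.
(B) Pq → NPq is axiom 5, which corresponds to the euclidean property. Such an R need not be euclidean — not valid.
(C) PPq → Pq is the dual of axiom 4, which corresponds to transitivity. Such an R need not be transitive — not valid.
(D) axiom T: valid iff R is reflexive. Such an R need not be reflexive — not valid.
(E) Nq → Pq is axiom D; it is valid on a frame exactly when R is serial. Every such R is serial, so valid.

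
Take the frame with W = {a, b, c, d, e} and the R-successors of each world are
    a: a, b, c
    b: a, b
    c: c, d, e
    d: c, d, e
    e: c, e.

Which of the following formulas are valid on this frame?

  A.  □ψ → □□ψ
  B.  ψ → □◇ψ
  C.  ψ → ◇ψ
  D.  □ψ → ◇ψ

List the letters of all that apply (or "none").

C, D

R is reflexive: each world relates to itself.
R is not symmetric: a R c but not c R a.
R is not transitive: a R c and c R d but not a R d.
R is serial: every world has an R-successor.
(A) axiom 4: valid iff R is transitive. R is not transitive — not valid.
(B) ψ → □◇ψ is axiom B; it is valid on a frame exactly when R is symmetric. R is not symmetric, so not valid.
(C) ψ → ◇ψ (the dual of axiom T) characterises the reflexive frames. R is reflexive — valid.
(D) □ψ → ◇ψ (axiom D) characterises the serial frames. R is serial — valid.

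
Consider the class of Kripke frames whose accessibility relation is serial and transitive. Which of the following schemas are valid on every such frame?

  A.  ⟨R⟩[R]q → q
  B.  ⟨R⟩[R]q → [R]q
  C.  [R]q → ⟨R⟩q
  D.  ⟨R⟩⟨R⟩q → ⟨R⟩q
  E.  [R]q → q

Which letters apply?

(A) ⟨R⟩[R]q → q (the dual of axiom B) characterises the symmetric frames. Such an R need not be symmetric — not valid.
(B) the dual of axiom 5: valid iff R is euclidean. Such an R need not be euclidean — not valid.
(C) [R]q → ⟨R⟩q is axiom D; it is valid on a frame exactly when R is serial. Every such R is serial, so valid.
(D) ⟨R⟩⟨R⟩q → ⟨R⟩q is the dual of axiom 4; it is valid on a frame exactly when R is transitive. Every such R is transitive, so valid.
(E) axiom T: valid iff R is reflexive. Such an R need not be reflexive — not valid.

C, D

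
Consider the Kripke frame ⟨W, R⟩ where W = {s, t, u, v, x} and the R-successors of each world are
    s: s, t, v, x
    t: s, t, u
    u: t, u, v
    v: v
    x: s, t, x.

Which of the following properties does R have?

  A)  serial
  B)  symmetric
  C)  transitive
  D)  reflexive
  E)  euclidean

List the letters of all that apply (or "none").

(A) serial: every world has an R-successor.
(B) not symmetric: s R v but not v R s.
(C) not transitive: s R t and t R u but not s R u.
(D) reflexive: each world relates to itself.
(E) not euclidean: s R t and s R v but not t R v.

A, D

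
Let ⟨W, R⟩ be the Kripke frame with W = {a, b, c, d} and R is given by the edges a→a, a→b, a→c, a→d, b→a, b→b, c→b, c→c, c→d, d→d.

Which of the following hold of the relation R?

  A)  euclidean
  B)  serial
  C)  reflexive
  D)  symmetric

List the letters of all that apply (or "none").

B, C

(A) not euclidean: a R b and a R c but not b R c.
(B) serial: every world has an R-successor.
(C) reflexive: each world relates to itself.
(D) not symmetric: a R c but not c R a.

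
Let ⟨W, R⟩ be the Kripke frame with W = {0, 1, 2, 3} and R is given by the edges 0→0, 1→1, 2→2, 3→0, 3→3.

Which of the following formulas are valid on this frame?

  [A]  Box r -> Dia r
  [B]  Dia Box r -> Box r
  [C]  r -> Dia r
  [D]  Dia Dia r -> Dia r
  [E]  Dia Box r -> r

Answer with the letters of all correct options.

A, C, D

R is reflexive: each world relates to itself.
R is not symmetric: 3 R 0 but not 0 R 3.
R is transitive: R is closed under composition.
R is not euclidean: 3 R 0 and 3 R 3 but not 0 R 3.
R is serial: every world has an R-successor.
(A) Box r -> Dia r is axiom D; it is valid on a frame exactly when R is serial. R is serial, so valid.
(B) the dual of axiom 5: valid iff R is euclidean. R is not euclidean — not valid.
(C) r -> Dia r is the dual of axiom T; it is valid on a frame exactly when R is reflexive. R is reflexive, so valid.
(D) Dia Dia r -> Dia r is the dual of axiom 4; it is valid on a frame exactly when R is transitive. R is transitive, so valid.
(E) Dia Box r -> r (the dual of axiom B) characterises the symmetric frames. R is not symmetric — not valid.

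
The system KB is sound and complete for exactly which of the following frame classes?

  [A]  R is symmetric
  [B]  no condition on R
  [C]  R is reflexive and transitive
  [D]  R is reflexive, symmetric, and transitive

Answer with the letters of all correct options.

(A) KB is sound and complete for exactly this class.
(B) this class determines K, not KB.
(C) this class determines S4, not KB.
(D) this class determines S5, not KB.

A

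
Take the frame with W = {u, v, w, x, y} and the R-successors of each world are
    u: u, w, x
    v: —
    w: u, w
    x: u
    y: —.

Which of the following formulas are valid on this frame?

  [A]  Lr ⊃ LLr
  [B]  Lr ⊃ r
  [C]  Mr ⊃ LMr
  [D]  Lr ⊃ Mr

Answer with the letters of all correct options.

R is not reflexive: not v R v.
R is not transitive: w R u and u R x but not w R x.
R is not euclidean: u R w and u R x but not w R x.
R is not serial: v has no R-successor.
(A) Lr ⊃ LLr is axiom 4; it is valid on a frame exactly when R is transitive. R is not transitive, so not valid.
(B) Lr ⊃ r (axiom T) characterises the reflexive frames. R is not reflexive — not valid.
(C) Mr ⊃ LMr (axiom 5) characterises the euclidean frames. R is not euclidean — not valid.
(D) Lr ⊃ Mr (axiom D) characterises the serial frames. R is not serial — not valid.

none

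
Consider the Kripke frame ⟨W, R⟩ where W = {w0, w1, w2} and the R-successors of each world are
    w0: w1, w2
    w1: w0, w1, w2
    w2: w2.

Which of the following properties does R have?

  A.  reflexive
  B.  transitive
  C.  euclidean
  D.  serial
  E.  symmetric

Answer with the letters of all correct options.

(A) not reflexive: not w0 R w0.
(B) not transitive: w0 R w1 and w1 R w0 but not w0 R w0.
(C) not euclidean: w0 R w2 and w0 R w1 but not w2 R w1.
(D) serial: every world has an R-successor.
(E) not symmetric: w0 R w2 but not w2 R w0.

D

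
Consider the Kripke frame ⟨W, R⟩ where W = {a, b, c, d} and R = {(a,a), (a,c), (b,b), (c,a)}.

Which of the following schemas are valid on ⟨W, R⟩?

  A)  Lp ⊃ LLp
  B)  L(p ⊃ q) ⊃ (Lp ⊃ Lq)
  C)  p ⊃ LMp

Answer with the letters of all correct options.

B, C

R is symmetric: every R-edge is matched by its reverse.
R is not transitive: c R a and a R c but not c R c.
(A) axiom 4: valid iff R is transitive. R is not transitive — not valid.
(B) L(p ⊃ q) ⊃ (Lp ⊃ Lq) is the K axiom; it holds on all frames — valid.
(C) p ⊃ LMp is axiom B; it is valid on a frame exactly when R is symmetric. R is symmetric, so valid.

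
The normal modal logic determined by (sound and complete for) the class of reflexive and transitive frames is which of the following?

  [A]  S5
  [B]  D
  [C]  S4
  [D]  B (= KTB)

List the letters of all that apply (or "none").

C

(A) S5 is determined by the class of reflexive, symmetric, and transitive frames.
(B) D is determined by the class of serial frames.
(C) S4 is determined by exactly this class.
(D) B (= KTB) is determined by the class of reflexive and symmetric frames.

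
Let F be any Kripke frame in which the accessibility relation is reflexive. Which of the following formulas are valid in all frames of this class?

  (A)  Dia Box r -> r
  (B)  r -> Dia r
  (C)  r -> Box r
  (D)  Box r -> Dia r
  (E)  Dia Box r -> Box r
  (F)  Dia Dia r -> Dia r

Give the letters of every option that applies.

A reflexive relation is serial.
(A) Dia Box r -> r (the dual of axiom B) characterises the symmetric frames. Such an R need not be symmetric — not valid.
(B) r -> Dia r (the dual of axiom T) characterises the reflexive frames. Every such R is reflexive — valid.
(C) r -> Box r is equivalent to ◇p→p; it holds exactly when R ⊆ identity. Such an R need not be a subset of the identity — not valid.
(D) Box r -> Dia r is axiom D; it is valid on a frame exactly when R is serial. Every such R is serial, so valid.
(E) Dia Box r -> Box r is the dual of axiom 5, which corresponds to the euclidean property. Such an R need not be euclidean — not valid.
(F) Dia Dia r -> Dia r is the dual of axiom 4; it is valid on a frame exactly when R is transitive. Such an R need not be transitive, so not valid.

B, D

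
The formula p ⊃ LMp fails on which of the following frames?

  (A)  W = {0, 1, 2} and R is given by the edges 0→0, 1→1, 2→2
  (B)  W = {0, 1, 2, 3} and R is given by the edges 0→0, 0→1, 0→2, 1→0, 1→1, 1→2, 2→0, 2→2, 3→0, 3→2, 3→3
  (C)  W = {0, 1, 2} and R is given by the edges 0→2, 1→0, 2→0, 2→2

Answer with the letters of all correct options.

B, C

The schema p ⊃ LMp is axiom B; it is valid on a frame iff R is symmetric.
(A) R is symmetric (every R-edge is matched by its reverse), so the schema is valid here.
(B) R is not symmetric (1 R 2 but not 2 R 1), so the schema fails here.
(C) R is not symmetric (1 R 0 but not 0 R 1), so the schema fails here.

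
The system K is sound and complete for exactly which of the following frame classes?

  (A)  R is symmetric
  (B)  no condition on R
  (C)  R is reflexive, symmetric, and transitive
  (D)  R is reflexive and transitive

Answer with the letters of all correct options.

B

(A) this class determines KB, not K.
(B) K is sound and complete for exactly this class.
(C) this class determines S5, not K.
(D) this class determines S4, not K.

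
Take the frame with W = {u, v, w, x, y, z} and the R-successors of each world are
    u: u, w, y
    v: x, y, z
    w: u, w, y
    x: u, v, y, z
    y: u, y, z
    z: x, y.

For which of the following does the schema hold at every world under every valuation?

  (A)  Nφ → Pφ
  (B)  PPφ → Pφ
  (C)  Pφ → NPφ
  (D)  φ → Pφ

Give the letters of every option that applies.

A

R is not reflexive: not v R v.
R is not transitive: u R y and y R z but not u R z.
R is not euclidean: u R y and u R w but not y R w.
R is serial: every world has an R-successor.
(A) Nφ → Pφ is axiom D; it is valid on a frame exactly when R is serial. R is serial, so valid.
(B) PPφ → Pφ is the dual of axiom 4, which corresponds to transitivity. R is not transitive — not valid.
(C) axiom 5: valid iff R is euclidean. R is not euclidean — not valid.
(D) the dual of axiom T: valid iff R is reflexive. R is not reflexive — not valid.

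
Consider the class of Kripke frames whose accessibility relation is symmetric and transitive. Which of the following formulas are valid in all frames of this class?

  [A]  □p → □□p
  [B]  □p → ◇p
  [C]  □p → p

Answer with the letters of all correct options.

A symmetric transitive relation is euclidean (uRv and uRw give vRu by symmetry, then vRw by transitivity).
(A) □p → □□p is axiom 4; it is valid on a frame exactly when R is transitive. Every such R is transitive, so valid.
(B) axiom D: valid iff R is serial. Such an R need not be serial — not valid.
(C) □p → p is axiom T; it is valid on a frame exactly when R is reflexive. Such an R need not be reflexive, so not valid.

A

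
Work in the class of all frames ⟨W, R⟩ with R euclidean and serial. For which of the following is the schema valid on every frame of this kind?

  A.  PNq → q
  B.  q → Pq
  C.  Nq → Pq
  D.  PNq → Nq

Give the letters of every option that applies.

(A) PNq → q is the dual of axiom B; it is valid on a frame exactly when R is symmetric. Such an R need not be symmetric, so not valid.
(B) q → Pq (the dual of axiom T) characterises the reflexive frames. Such an R need not be reflexive — not valid.
(C) Nq → Pq (axiom D) characterises the serial frames. Every such R is serial — valid.
(D) PNq → Nq is the dual of axiom 5, which corresponds to the euclidean property. Every such R is euclidean — valid.

C, D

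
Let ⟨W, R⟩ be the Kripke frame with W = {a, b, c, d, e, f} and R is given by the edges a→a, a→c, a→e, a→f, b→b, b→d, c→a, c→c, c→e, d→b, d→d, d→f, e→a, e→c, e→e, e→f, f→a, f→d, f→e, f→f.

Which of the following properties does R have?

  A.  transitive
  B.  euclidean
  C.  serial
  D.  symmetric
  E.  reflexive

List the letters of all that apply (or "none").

C, D, E

(A) not transitive: a R f and f R d but not a R d.
(B) not euclidean: a R c and a R f but not c R f.
(C) serial: every world has an R-successor.
(D) symmetric: every R-edge is matched by its reverse.
(E) reflexive: each world relates to itself.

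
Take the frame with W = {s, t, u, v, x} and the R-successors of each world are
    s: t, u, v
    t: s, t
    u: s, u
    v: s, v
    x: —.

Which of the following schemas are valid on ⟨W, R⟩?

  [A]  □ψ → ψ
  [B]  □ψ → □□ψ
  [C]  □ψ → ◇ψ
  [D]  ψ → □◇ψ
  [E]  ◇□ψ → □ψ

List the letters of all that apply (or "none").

R is not reflexive: not s R s.
R is symmetric: every R-edge is matched by its reverse.
R is not transitive: s R t and t R s but not s R s.
R is not euclidean: s R t and s R u but not t R u.
R is not serial: x has no R-successor.
(A) □ψ → ψ is axiom T, which corresponds to reflexivity. R is not reflexive — not valid.
(B) □ψ → □□ψ (axiom 4) characterises the transitive frames. R is not transitive — not valid.
(C) axiom D: valid iff R is serial. R is not serial — not valid.
(D) ψ → □◇ψ is axiom B; it is valid on a frame exactly when R is symmetric. R is symmetric, so valid.
(E) ◇□ψ → □ψ is the dual of axiom 5, which corresponds to the euclidean property. R is not euclidean — not valid.

D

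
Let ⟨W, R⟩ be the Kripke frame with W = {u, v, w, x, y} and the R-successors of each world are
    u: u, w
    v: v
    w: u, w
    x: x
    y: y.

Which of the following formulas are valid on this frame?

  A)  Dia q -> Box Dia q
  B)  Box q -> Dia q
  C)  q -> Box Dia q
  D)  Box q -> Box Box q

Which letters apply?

A, B, C, D

R is symmetric: every R-edge is matched by its reverse.
R is transitive: R is closed under composition.
R is euclidean: any two R-successors of the same world are R-related.
R is serial: every world has an R-successor.
(A) Dia q -> Box Dia q is axiom 5; it is valid on a frame exactly when R is euclidean. R is euclidean, so valid.
(B) Box q -> Dia q (axiom D) characterises the serial frames. R is serial — valid.
(C) q -> Box Dia q (axiom B) characterises the symmetric frames. R is symmetric — valid.
(D) Box q -> Box Box q is axiom 4, which corresponds to transitivity. R is transitive — valid.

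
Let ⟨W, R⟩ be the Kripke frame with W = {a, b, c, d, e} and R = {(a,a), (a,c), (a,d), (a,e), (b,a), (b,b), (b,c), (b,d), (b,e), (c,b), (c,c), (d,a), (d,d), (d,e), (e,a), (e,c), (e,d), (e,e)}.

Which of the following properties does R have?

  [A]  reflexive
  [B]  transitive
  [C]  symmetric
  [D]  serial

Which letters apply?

(A) reflexive: each world relates to itself.
(B) not transitive: a R c and c R b but not a R b.
(C) not symmetric: a R c but not c R a.
(D) serial: every world has an R-successor.

A, D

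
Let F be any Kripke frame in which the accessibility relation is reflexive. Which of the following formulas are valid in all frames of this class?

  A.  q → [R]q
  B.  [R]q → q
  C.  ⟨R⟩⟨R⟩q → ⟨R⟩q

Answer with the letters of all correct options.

B

A reflexive relation is serial.
(A) q → [R]q is equivalent to ◇p→p; it holds exactly when R ⊆ identity. Such an R need not be a subset of the identity — not valid.
(B) [R]q → q is axiom T, which corresponds to reflexivity. Every such R is reflexive — valid.
(C) ⟨R⟩⟨R⟩q → ⟨R⟩q (the dual of axiom 4) characterises the transitive frames. Such an R need not be transitive — not valid.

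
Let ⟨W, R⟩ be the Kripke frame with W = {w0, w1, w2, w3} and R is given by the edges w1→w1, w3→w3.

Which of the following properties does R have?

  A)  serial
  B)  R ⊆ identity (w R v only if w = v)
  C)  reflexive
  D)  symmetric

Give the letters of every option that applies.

(A) not serial: w0 has no R-successor.
(B) ⊆ identity: every R-edge is a self-loop.
(C) not reflexive: not w0 R w0.
(D) symmetric: every R-edge is matched by its reverse.

B, D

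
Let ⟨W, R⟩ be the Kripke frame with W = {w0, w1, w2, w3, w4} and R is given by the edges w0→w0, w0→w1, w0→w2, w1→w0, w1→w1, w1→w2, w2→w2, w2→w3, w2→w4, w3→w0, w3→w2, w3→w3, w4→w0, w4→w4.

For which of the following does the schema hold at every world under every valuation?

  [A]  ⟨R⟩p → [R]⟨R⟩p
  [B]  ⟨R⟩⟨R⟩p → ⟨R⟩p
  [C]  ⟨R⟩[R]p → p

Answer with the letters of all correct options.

none

R is not symmetric: w0 R w2 but not w2 R w0.
R is not transitive: w0 R w2 and w2 R w3 but not w0 R w3.
R is not euclidean: w0 R w2 and w0 R w0 but not w2 R w0.
(A) axiom 5: valid iff R is euclidean. R is not euclidean — not valid.
(B) ⟨R⟩⟨R⟩p → ⟨R⟩p is the dual of axiom 4, which corresponds to transitivity. R is not transitive — not valid.
(C) ⟨R⟩[R]p → p is the dual of axiom B, which corresponds to symmetry. R is not symmetric — not valid.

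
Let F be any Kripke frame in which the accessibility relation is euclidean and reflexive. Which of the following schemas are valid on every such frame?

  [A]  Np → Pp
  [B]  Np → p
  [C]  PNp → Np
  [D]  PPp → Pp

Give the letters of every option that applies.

A reflexive euclidean relation is also symmetric (from wRw and wRv the euclidean condition gives vRw) and hence transitive; it is an equivalence relation.
(A) Np → Pp is axiom D, which corresponds to seriality. Every such R is serial — valid.
(B) Np → p is axiom T, which corresponds to reflexivity. Every such R is reflexive — valid.
(C) the dual of axiom 5: valid iff R is euclidean. Every such R is euclidean — valid.
(D) PPp → Pp is the dual of axiom 4, which corresponds to transitivity. Every such R is transitive — valid.

A, B, C, D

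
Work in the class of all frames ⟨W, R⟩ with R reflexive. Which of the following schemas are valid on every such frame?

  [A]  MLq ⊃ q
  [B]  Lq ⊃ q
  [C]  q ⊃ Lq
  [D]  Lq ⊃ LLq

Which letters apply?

B

A reflexive relation is serial.
(A) MLq ⊃ q is the dual of axiom B; it is valid on a frame exactly when R is symmetric. Such an R need not be symmetric, so not valid.
(B) Lq ⊃ q is axiom T, which corresponds to reflexivity. Every such R is reflexive — valid.
(C) q ⊃ Lq is equivalent to ◇p→p; it holds exactly when R ⊆ identity. Such an R need not be a subset of the identity — not valid.
(D) Lq ⊃ LLq is axiom 4, which corresponds to transitivity. Such an R need not be transitive — not valid.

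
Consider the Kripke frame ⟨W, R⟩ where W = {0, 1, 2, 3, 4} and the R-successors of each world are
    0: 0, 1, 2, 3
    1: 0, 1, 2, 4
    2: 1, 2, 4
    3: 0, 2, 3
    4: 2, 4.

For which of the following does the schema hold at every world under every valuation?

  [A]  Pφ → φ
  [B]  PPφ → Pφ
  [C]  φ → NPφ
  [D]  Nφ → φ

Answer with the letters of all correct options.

R is reflexive: each world relates to itself.
R is not symmetric: 0 R 2 but not 2 R 0.
R is not transitive: 0 R 1 and 1 R 4 but not 0 R 4.
R is not a subset of the identity: 0 R 1 with 0 ≠ 1.
(A) Pφ → φ (the converse of T) corresponds to R being a subset of the identity. Here R ⊄ identity, so not valid.
(B) PPφ → Pφ is the dual of axiom 4; it is valid on a frame exactly when R is transitive. R is not transitive, so not valid.
(C) φ → NPφ is axiom B; it is valid on a frame exactly when R is symmetric. R is not symmetric, so not valid.
(D) axiom T: valid iff R is reflexive. R is reflexive — valid.

D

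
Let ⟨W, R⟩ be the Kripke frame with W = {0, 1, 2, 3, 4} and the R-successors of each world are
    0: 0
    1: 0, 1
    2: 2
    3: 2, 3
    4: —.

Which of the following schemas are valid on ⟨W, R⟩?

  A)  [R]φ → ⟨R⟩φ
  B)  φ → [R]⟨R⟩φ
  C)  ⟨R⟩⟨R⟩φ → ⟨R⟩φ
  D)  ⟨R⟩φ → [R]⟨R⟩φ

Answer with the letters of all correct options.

C

R is not symmetric: 1 R 0 but not 0 R 1.
R is transitive: R is closed under composition.
R is not euclidean: 1 R 0 and 1 R 1 but not 0 R 1.
R is not serial: 4 has no R-successor.
(A) axiom D: valid iff R is serial. R is not serial — not valid.
(B) φ → [R]⟨R⟩φ is axiom B, which corresponds to symmetry. R is not symmetric — not valid.
(C) ⟨R⟩⟨R⟩φ → ⟨R⟩φ is the dual of axiom 4, which corresponds to transitivity. R is transitive — valid.
(D) ⟨R⟩φ → [R]⟨R⟩φ (axiom 5) characterises the euclidean frames. R is not euclidean — not valid.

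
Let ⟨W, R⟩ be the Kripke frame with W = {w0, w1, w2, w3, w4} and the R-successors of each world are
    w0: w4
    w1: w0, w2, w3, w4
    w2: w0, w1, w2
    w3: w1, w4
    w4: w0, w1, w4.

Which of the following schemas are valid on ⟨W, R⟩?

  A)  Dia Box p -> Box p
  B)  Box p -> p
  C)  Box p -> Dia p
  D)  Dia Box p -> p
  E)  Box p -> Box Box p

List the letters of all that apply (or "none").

R is not reflexive: not w0 R w0.
R is not symmetric: w1 R w0 but not w0 R w1.
R is not transitive: w0 R w4 and w4 R w0 but not w0 R w0.
R is not euclidean: w1 R w0 and w1 R w2 but not w0 R w2.
R is serial: every world has an R-successor.
(A) the dual of axiom 5: valid iff R is euclidean. R is not euclidean — not valid.
(B) Box p -> p is axiom T; it is valid on a frame exactly when R is reflexive. R is not reflexive, so not valid.
(C) axiom D: valid iff R is serial. R is serial — valid.
(D) Dia Box p -> p is the dual of axiom B, which corresponds to symmetry. R is not symmetric — not valid.
(E) Box p -> Box Box p is axiom 4; it is valid on a frame exactly when R is transitive. R is not transitive, so not valid.

C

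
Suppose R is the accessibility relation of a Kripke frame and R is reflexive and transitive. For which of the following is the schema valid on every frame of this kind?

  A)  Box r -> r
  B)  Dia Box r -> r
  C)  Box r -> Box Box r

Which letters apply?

A, C

Reflexive relations are serial.
(A) axiom T: valid iff R is reflexive. Every such R is reflexive — valid.
(B) Dia Box r -> r is the dual of axiom B; it is valid on a frame exactly when R is symmetric. Such an R need not be symmetric, so not valid.
(C) axiom 4: valid iff R is transitive. Every such R is transitive — valid.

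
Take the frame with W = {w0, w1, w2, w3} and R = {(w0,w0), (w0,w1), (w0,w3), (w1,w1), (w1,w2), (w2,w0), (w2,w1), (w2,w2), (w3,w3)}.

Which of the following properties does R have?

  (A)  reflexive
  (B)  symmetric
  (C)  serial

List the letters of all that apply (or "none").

A, C

(A) reflexive: each world relates to itself.
(B) not symmetric: w0 R w1 but not w1 R w0.
(C) serial: every world has an R-successor.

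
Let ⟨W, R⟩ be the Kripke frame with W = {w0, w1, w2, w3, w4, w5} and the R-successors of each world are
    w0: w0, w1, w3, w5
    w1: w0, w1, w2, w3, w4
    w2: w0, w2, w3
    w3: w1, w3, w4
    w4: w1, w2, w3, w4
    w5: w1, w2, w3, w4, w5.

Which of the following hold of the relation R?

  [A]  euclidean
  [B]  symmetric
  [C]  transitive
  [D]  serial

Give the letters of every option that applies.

(A) not euclidean: w0 R w1 and w0 R w5 but not w1 R w5.
(B) not symmetric: w0 R w3 but not w3 R w0.
(C) not transitive: w0 R w1 and w1 R w2 but not w0 R w2.
(D) serial: every world has an R-successor.

D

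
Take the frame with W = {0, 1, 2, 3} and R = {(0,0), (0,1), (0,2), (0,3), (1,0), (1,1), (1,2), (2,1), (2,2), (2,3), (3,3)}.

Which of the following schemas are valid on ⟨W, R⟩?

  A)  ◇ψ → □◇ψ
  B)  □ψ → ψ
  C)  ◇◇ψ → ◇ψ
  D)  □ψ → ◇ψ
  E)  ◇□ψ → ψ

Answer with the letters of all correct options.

B, D

R is reflexive: each world relates to itself.
R is not symmetric: 0 R 2 but not 2 R 0.
R is not transitive: 1 R 0 and 0 R 3 but not 1 R 3.
R is not euclidean: 0 R 1 and 0 R 3 but not 1 R 3.
R is serial: every world has an R-successor.
(A) ◇ψ → □◇ψ is axiom 5; it is valid on a frame exactly when R is euclidean. R is not euclidean, so not valid.
(B) □ψ → ψ (axiom T) characterises the reflexive frames. R is reflexive — valid.
(C) ◇◇ψ → ◇ψ is the dual of axiom 4, which corresponds to transitivity. R is not transitive — not valid.
(D) □ψ → ◇ψ is axiom D; it is valid on a frame exactly when R is serial. R is serial, so valid.
(E) ◇□ψ → ψ (the dual of axiom B) characterises the symmetric frames. R is not symmetric — not valid.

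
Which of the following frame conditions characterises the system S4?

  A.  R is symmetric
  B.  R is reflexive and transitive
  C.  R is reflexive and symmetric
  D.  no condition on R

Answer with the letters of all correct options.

B

(A) this class determines KB, not S4.
(B) S4 is sound and complete for exactly this class.
(C) this class determines B (= KTB), not S4.
(D) this class determines K, not S4.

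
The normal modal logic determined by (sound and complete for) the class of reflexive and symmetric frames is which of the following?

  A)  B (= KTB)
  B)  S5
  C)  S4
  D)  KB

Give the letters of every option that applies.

A

(A) B (= KTB) is determined by exactly this class.
(B) S5 is determined by the class of reflexive, symmetric, and transitive frames.
(C) S4 is determined by the class of reflexive and transitive frames.
(D) KB is determined by the class of symmetric frames.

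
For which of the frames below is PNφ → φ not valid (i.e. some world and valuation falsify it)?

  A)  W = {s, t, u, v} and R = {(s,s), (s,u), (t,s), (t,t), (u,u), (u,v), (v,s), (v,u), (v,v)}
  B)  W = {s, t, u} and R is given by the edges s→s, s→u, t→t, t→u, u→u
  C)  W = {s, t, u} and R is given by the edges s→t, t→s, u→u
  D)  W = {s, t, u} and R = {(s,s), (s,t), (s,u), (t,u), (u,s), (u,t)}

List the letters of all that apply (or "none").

A, B, D

The schema PNφ → φ is the dual of axiom B; it is valid on a frame iff R is symmetric.
(A) R is not symmetric (s R u but not u R s), so the schema fails here.
(B) R is not symmetric (s R u but not u R s), so the schema fails here.
(C) R is symmetric (every R-edge is matched by its reverse), so the schema is valid here.
(D) R is not symmetric (s R t but not t R s), so the schema fails here.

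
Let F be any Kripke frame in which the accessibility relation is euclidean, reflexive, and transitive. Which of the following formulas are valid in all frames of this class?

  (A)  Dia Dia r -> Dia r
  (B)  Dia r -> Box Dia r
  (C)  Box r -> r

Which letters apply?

A relation that is euclidean, reflexive, and transitive is also serial and symmetric.
(A) Dia Dia r -> Dia r is the dual of axiom 4, which corresponds to transitivity. Every such R is transitive — valid.
(B) axiom 5: valid iff R is euclidean. Every such R is euclidean — valid.
(C) axiom T: valid iff R is reflexive. Every such R is reflexive — valid.

A, B, C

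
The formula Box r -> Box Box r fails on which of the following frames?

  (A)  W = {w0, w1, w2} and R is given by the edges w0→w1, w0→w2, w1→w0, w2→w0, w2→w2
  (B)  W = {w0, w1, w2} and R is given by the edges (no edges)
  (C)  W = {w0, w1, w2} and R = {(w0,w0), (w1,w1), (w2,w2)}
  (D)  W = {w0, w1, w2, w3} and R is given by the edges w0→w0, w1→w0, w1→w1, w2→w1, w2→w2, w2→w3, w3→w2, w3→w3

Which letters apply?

A, D

The schema Box r -> Box Box r is axiom 4; it is valid on a frame iff R is transitive.
(A) R is not transitive (w0 R w1 and w1 R w0 but not w0 R w0), so the schema fails here.
(B) R is transitive (R is closed under composition), so the schema is valid here.
(C) R is transitive (R is closed under composition), so the schema is valid here.
(D) R is not transitive (w2 R w1 and w1 R w0 but not w2 R w0), so the schema fails here.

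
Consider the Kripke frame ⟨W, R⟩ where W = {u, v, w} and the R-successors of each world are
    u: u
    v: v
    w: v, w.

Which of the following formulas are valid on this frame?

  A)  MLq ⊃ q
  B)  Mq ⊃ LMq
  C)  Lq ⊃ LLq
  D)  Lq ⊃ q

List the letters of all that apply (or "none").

R is reflexive: each world relates to itself.
R is not symmetric: w R v but not v R w.
R is transitive: R is closed under composition.
R is not euclidean: w R v and w R w but not v R w.
(A) MLq ⊃ q is the dual of axiom B; it is valid on a frame exactly when R is symmetric. R is not symmetric, so not valid.
(B) Mq ⊃ LMq (axiom 5) characterises the euclidean frames. R is not euclidean — not valid.
(C) Lq ⊃ LLq is axiom 4; it is valid on a frame exactly when R is transitive. R is transitive, so valid.
(D) Lq ⊃ q is axiom T, which corresponds to reflexivity. R is reflexive — valid.

C, D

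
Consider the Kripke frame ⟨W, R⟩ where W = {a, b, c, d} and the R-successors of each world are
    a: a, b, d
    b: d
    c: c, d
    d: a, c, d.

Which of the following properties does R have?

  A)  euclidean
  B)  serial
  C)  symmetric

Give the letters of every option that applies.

(A) not euclidean: a R b and a R a but not b R a.
(B) serial: every world has an R-successor.
(C) not symmetric: a R b but not b R a.

B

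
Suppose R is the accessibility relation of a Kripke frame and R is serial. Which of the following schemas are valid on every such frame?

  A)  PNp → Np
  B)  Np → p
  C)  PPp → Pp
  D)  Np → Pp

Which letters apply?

D

(A) PNp → Np (the dual of axiom 5) characterises the euclidean frames. Such an R need not be euclidean — not valid.
(B) Np → p is axiom T; it is valid on a frame exactly when R is reflexive. Such an R need not be reflexive, so not valid.
(C) PPp → Pp is the dual of axiom 4; it is valid on a frame exactly when R is transitive. Such an R need not be transitive, so not valid.
(D) Np → Pp is axiom D, which corresponds to seriality. Every such R is serial — valid.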